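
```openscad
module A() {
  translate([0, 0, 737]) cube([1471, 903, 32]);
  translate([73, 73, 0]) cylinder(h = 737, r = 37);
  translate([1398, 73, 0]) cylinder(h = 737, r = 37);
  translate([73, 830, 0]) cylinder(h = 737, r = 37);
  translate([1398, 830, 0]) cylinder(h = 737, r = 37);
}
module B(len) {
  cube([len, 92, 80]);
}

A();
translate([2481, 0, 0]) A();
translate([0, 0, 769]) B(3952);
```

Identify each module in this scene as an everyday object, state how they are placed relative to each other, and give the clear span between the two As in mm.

Second table starts at x = 2481; first ends at x = 1471; clear span = 2481 − 1471 = 1010 mm.

A is a table. B is a beam. A beam spans the tops of two tables. The clear span between the two tables is 1010 mm.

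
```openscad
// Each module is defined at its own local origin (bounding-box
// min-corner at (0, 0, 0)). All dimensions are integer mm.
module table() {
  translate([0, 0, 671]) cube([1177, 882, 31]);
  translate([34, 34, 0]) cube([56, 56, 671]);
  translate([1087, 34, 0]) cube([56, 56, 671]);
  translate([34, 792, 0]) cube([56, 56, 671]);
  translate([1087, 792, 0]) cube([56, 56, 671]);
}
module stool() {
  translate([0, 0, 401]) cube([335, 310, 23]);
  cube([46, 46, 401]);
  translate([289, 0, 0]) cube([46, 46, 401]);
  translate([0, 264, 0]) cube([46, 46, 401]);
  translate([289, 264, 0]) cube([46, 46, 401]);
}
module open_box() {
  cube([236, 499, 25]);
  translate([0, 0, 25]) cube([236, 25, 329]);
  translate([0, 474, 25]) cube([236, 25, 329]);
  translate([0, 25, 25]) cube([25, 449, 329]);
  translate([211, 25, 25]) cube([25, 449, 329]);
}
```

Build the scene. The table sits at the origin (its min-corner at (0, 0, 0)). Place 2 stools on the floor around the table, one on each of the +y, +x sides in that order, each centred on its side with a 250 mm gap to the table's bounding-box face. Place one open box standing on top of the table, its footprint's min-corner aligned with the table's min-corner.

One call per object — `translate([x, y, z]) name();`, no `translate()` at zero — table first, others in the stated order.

table();
translate([421, 1132, 0]) stool();
translate([1427, 286, 0]) stool();
translate([0, 0, 702]) open_box();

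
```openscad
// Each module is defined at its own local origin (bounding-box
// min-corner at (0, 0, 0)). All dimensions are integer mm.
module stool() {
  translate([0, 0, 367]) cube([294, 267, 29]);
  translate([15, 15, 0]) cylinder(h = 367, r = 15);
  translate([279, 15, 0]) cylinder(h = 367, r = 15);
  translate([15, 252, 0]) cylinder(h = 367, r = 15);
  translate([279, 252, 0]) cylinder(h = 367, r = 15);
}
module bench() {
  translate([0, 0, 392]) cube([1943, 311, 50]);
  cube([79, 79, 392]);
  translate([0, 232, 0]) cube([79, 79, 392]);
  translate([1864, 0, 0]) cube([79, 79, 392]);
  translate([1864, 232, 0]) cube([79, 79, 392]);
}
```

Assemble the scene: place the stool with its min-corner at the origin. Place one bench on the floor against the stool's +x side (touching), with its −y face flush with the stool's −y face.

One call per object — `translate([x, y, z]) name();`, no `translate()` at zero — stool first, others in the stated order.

stool();
translate([294, 0, 0]) bench();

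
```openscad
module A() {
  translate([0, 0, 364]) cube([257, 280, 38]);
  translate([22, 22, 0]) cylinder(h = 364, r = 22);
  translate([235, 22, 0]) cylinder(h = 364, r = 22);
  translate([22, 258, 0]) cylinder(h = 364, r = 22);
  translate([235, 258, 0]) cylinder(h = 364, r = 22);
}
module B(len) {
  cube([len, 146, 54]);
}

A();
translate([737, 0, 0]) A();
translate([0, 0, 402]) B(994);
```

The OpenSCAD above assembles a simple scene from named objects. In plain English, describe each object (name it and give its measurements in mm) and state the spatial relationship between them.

A is a four-legged stool. The seat is 257×280 mm, 38 mm thick, top at z = 402 mm. It stands on four round legs, each 44 mm in diameter, from z = 0 to the seat underside, each leg's axis is inset half a diameter from the nearest pair of seat edges (so the leg's bounding box is flush with the corner).

B is a rectangular beam 994 mm long (x), 146 mm deep (y), 54 mm thick (z).

The beam spans the tops of two stools placed 480 mm apart, resting at z = 402 mm.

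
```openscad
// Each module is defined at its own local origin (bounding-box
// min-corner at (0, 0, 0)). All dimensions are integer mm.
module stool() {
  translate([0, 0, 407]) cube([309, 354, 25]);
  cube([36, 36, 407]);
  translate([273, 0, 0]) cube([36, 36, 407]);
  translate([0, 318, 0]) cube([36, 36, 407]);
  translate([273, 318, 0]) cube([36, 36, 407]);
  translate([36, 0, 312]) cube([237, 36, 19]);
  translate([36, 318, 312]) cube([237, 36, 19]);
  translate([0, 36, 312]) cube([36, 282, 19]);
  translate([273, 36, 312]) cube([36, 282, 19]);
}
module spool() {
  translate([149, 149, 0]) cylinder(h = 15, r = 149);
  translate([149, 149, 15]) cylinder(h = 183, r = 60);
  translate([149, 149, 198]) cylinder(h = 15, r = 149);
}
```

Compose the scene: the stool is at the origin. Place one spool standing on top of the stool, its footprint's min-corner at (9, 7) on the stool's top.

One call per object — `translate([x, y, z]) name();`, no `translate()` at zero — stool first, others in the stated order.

stool();
translate([9, 7, 432]) spool();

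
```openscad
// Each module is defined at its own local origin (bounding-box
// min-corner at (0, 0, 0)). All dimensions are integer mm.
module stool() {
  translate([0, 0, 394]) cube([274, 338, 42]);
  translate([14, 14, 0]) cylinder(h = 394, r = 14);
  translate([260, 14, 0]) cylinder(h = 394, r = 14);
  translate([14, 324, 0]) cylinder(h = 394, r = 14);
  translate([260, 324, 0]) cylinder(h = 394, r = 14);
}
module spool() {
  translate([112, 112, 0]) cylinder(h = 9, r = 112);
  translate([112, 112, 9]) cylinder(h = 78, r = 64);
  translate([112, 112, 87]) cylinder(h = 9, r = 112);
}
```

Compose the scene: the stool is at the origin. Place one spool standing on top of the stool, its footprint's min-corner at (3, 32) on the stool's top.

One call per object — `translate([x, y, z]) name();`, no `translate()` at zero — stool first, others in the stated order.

stool();
translate([3, 32, 436]) spool();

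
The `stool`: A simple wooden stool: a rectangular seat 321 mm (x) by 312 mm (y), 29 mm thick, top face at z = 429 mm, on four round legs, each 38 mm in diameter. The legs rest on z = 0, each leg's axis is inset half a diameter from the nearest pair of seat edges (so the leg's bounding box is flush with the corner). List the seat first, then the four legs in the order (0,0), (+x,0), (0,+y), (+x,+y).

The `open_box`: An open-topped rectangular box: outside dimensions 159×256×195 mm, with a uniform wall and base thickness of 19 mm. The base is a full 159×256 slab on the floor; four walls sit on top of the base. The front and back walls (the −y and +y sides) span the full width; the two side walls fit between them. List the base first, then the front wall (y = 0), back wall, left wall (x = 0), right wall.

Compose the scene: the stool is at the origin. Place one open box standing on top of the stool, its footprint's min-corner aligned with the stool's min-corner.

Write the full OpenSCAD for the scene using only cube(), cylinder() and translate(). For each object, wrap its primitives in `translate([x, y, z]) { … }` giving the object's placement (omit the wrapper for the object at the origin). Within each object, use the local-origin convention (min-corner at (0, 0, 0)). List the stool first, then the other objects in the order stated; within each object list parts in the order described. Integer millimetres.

translate([0, 0, 400]) cube([321, 312, 29]);
translate([19, 19, 0]) cylinder(h = 400, r = 19);
translate([302, 19, 0]) cylinder(h = 400, r = 19);
translate([19, 293, 0]) cylinder(h = 400, r = 19);
translate([302, 293, 0]) cylinder(h = 400, r = 19);
translate([0, 0, 429]) {
  cube([159, 256, 19]);
  translate([0, 0, 19]) cube([159, 19, 176]);
  translate([0, 237, 19]) cube([159, 19, 176]);
  translate([0, 19, 19]) cube([19, 218, 176]);
  translate([140, 19, 19]) cube([19, 218, 176]);
}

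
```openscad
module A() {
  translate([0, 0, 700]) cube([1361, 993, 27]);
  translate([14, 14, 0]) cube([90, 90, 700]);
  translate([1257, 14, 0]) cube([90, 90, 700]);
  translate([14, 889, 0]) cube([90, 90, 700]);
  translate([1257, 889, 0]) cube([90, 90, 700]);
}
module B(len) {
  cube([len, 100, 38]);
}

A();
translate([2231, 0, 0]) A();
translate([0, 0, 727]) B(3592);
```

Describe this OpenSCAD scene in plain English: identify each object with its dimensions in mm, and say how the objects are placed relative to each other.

A is a table with a 1361×993 mm rectangular top, 27 mm thick, top surface at z = 727 mm, supported by four 90×90 mm square legs, each inset 14 mm from the nearest pair of top edges, running from the floor.

B is a rectangular beam 3592 mm long (x), 100 mm deep (y), 38 mm thick (z).

The beam spans the tops of two tables placed 870 mm apart, resting at z = 727 mm.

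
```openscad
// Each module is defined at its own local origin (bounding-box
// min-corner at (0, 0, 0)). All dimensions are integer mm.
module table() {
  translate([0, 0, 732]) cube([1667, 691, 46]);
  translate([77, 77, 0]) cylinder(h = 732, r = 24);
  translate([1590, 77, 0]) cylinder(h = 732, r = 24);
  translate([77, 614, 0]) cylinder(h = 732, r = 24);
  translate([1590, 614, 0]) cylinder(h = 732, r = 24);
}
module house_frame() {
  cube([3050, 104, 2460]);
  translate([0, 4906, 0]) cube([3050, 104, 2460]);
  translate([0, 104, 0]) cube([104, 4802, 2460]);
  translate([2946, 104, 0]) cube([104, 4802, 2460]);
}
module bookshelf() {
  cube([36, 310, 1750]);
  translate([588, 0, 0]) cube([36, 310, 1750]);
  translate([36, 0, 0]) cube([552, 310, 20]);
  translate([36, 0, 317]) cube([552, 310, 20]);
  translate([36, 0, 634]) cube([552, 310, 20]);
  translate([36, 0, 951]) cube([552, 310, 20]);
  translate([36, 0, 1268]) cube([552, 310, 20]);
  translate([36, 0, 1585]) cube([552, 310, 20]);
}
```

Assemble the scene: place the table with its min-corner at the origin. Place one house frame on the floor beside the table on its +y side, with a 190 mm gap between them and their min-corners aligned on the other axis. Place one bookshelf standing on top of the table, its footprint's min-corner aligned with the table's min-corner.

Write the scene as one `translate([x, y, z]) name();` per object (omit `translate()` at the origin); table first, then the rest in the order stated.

table();
translate([0, 881, 0]) house_frame();
translate([0, 0, 778]) bookshelf();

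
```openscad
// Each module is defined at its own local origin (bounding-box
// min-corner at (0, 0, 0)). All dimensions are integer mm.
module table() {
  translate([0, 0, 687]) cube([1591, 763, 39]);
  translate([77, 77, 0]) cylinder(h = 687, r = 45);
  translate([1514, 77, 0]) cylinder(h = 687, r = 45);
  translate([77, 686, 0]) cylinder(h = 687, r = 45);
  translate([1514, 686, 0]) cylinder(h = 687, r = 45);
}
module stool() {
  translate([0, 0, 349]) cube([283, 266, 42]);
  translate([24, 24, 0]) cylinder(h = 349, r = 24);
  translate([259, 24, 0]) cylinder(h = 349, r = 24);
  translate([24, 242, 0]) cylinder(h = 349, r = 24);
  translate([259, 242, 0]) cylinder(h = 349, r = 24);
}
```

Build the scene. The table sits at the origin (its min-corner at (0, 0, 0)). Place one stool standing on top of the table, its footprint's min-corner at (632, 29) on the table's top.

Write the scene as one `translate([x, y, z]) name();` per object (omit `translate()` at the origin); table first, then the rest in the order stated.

table();
translate([632, 29, 726]) stool();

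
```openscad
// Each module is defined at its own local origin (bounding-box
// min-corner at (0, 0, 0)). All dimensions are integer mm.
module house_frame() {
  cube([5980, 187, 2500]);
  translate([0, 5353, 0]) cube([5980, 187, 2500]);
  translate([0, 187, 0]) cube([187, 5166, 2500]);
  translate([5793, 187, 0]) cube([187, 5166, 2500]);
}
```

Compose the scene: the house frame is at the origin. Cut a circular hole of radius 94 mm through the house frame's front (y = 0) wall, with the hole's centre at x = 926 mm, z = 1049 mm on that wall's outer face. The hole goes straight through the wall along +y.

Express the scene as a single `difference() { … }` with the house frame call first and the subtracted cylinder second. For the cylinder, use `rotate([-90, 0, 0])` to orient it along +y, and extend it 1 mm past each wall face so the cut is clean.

difference() {
  house_frame();
  translate([926, -1, 1049]) rotate([-90, 0, 0]) cylinder(h = 189, r = 94);
}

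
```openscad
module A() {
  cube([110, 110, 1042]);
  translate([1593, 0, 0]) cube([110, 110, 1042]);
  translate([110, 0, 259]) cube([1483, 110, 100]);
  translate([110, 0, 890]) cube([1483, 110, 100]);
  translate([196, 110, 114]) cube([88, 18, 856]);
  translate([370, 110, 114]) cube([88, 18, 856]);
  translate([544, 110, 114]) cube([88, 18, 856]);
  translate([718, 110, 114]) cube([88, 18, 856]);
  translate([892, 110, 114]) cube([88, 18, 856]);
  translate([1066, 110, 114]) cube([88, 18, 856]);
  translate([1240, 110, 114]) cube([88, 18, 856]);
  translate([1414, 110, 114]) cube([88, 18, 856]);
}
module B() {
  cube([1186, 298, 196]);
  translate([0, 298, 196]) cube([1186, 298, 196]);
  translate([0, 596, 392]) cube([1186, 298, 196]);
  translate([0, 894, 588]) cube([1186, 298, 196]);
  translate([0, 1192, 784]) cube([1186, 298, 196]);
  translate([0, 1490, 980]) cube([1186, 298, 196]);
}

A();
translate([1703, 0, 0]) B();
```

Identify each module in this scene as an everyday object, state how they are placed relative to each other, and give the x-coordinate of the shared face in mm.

A is a fence section. B is a staircase. The staircase is against the fence section's +x side, with their −y faces flush. The x-coordinate of the shared face is 1703 mm.

The fence section's +x face and the staircase's −x face are both at x = 1703 mm.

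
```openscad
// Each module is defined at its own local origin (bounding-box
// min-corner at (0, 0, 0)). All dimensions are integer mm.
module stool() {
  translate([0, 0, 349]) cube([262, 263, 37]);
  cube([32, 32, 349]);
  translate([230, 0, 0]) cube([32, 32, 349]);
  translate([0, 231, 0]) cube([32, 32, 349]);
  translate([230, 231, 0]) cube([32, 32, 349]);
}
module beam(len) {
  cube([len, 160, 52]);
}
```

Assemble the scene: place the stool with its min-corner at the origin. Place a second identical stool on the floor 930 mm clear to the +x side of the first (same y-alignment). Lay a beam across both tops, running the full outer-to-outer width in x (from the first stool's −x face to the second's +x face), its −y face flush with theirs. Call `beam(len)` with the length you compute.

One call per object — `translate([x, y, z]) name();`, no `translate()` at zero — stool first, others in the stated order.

stool();
translate([1192, 0, 0]) stool();
translate([0, 0, 386]) beam(1454);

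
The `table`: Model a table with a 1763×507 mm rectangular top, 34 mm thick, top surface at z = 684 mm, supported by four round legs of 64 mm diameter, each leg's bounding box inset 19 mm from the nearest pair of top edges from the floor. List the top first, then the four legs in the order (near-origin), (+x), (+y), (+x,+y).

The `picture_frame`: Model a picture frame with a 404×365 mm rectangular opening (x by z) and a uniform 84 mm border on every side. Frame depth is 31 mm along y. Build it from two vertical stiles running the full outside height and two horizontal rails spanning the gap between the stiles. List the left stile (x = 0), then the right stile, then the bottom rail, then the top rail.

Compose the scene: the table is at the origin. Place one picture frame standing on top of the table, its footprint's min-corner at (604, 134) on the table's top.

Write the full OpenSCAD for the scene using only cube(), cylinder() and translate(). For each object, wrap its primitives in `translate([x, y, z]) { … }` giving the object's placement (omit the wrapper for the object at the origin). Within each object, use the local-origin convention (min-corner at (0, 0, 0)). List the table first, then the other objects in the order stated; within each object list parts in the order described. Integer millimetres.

translate([0, 0, 650]) cube([1763, 507, 34]);
translate([51, 51, 0]) cylinder(h = 650, r = 32);
translate([1712, 51, 0]) cylinder(h = 650, r = 32);
translate([51, 456, 0]) cylinder(h = 650, r = 32);
translate([1712, 456, 0]) cylinder(h = 650, r = 32);
translate([604, 134, 684]) {
  cube([84, 31, 533]);
  translate([488, 0, 0]) cube([84, 31, 533]);
  translate([84, 0, 0]) cube([404, 31, 84]);
  translate([84, 0, 449]) cube([404, 31, 84]);
}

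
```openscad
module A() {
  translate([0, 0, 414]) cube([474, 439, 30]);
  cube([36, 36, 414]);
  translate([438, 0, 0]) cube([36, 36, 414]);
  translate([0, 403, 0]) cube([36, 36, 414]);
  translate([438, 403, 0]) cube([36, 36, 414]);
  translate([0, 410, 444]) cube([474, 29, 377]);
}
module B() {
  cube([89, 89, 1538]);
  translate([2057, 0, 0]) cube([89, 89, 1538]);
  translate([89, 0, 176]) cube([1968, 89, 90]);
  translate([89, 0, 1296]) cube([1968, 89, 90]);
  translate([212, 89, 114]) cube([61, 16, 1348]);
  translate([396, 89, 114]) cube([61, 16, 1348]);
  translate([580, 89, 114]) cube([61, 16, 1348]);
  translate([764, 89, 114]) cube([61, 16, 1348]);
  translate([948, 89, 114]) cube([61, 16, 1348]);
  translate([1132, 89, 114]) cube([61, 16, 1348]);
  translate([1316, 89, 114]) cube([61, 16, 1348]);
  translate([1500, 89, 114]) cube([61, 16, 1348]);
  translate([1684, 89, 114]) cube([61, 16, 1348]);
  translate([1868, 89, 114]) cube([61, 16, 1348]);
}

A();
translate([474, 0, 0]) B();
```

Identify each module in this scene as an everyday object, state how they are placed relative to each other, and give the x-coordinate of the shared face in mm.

The chair's +x face and the fence section's −x face are both at x = 474 mm.

A is a chair. B is a fence section. The fence section is against the chair's +x side, with their −y faces flush. The x-coordinate of the shared face is 474 mm.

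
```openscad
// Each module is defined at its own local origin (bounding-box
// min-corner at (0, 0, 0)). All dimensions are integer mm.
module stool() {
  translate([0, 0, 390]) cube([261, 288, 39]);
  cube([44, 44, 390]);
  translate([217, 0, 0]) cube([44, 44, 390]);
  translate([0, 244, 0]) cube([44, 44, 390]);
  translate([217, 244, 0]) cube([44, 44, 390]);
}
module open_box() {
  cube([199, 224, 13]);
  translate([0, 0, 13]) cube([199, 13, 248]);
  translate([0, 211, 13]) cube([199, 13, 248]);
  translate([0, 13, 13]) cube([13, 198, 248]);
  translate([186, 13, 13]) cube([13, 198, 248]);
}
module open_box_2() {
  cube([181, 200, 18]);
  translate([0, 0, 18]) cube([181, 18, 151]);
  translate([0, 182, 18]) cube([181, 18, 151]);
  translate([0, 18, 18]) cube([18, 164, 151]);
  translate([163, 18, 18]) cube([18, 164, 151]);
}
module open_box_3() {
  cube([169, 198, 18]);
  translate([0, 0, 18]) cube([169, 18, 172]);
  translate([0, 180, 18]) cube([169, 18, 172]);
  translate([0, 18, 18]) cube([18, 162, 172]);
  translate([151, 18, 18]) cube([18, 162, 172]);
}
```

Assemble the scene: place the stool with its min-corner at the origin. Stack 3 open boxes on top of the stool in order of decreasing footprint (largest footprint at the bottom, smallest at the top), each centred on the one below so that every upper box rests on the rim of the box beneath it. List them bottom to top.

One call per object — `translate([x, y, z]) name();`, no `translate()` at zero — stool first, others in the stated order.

stool();
translate([31, 32, 429]) open_box();
translate([40, 44, 690]) open_box_2();
translate([46, 45, 859]) open_box_3();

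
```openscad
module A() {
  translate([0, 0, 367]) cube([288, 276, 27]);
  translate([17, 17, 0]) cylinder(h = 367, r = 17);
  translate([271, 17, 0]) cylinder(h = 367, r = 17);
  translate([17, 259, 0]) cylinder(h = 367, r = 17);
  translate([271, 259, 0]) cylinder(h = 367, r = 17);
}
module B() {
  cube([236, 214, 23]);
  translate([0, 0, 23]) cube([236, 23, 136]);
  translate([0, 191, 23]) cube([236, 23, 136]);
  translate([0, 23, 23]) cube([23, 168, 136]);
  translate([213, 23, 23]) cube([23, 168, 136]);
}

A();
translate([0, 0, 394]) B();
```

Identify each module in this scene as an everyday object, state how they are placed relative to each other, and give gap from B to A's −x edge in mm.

A is a stool. B is an open box. The open box is on top of the stool. The gap from the open box to the stool's −x edge is 0 mm.

The open box's min-x is at 0; the stool's min-x is 0; gap = 0 mm.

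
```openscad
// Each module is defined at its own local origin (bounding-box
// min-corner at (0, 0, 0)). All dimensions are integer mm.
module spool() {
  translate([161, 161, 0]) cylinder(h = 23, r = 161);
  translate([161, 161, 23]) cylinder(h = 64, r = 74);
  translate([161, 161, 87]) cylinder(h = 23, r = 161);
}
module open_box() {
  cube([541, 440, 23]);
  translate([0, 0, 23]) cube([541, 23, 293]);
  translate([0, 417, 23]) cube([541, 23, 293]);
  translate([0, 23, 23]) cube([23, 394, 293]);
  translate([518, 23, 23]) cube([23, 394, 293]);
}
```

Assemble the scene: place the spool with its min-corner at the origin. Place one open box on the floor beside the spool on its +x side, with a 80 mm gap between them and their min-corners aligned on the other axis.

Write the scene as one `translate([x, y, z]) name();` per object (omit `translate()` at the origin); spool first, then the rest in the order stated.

spool();
translate([402, 0, 0]) open_box();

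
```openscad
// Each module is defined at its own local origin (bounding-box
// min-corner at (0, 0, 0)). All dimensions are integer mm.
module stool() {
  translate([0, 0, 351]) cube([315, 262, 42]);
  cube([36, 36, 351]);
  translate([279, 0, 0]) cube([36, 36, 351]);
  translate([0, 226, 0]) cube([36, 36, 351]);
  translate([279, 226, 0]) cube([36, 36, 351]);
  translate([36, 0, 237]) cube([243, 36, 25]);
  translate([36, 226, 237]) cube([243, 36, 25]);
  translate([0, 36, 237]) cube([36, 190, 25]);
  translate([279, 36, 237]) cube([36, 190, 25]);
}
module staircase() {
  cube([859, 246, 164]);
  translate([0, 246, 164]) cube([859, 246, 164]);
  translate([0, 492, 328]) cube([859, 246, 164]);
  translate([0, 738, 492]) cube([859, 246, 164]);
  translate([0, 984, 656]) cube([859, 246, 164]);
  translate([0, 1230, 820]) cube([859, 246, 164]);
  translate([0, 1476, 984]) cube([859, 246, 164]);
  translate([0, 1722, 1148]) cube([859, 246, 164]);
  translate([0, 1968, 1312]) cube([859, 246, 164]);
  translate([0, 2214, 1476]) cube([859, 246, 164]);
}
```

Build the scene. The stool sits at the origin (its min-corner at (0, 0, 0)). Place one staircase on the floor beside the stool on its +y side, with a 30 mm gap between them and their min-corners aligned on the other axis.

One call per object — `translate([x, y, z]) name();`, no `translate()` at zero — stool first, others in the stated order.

stool();
translate([0, 292, 0]) staircase();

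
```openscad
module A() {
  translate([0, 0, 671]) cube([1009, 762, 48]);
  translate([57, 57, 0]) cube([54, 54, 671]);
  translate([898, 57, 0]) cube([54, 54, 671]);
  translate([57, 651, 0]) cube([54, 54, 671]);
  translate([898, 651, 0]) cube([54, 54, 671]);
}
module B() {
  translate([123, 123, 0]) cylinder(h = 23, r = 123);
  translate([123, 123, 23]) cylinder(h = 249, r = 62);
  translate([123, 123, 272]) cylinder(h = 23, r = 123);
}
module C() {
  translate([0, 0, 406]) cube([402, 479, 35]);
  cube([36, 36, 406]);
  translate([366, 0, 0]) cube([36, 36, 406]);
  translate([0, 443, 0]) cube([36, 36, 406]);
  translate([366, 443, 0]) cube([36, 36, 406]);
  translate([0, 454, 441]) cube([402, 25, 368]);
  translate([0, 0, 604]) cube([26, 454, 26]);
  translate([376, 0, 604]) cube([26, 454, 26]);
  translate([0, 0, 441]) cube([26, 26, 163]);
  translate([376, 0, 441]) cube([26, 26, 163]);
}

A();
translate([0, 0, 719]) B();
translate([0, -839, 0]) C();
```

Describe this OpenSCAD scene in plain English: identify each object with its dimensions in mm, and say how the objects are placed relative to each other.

A is a rectangular dining table. The top is 1009×762×48 mm with its upper surface at z = 719 mm. It stands on four 54×54 mm square legs, each inset 57 mm from the nearest pair of top edges, running from the floor to the underside of the top.

B is a spool: two coaxial disc flanges of radius 123 mm and thickness 23 mm, joined by a core cylinder of radius 62 mm and height 249 mm. The lower flange rests on z = 0 and the three cylinders share a vertical axis.

C is a chair. The seat is a 402×479×35 mm slab with its top at z = 441 mm, on four 36×36 mm corner legs (flush with the seat edges, standing on z = 0). A flat backrest 25 mm thick, 368 mm tall, spans the full seat width and rises from the seat top along its +y edge, rear face flush with the rear of the seat. Two armrests of 26×26 mm section run along each side from the seat's front edge to the front of the backrest, top faces 189 mm above the seat top and outer faces flush with the seat's x-edges; a 26×26 mm post under the front of each armrest stands on the seat at the front corner.

The spool is on top of the table. The chair is on the floor beside the table on its −y side.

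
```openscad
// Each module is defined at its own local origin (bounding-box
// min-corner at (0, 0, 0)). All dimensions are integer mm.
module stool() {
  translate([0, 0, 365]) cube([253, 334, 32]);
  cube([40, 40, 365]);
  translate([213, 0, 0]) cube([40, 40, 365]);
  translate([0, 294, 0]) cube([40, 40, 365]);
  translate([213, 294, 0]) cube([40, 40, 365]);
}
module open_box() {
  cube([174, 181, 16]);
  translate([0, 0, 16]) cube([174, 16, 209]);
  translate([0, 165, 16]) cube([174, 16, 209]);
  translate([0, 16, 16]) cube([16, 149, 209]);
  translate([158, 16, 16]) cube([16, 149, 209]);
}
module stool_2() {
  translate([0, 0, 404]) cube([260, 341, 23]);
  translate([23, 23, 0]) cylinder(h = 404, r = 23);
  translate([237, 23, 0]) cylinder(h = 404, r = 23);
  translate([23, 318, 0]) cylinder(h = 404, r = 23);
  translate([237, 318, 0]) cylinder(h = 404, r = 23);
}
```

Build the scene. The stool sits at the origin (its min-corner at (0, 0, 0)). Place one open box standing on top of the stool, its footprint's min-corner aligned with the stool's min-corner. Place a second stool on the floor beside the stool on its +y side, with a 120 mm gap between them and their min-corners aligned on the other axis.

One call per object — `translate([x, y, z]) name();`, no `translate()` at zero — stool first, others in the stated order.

stool();
translate([0, 0, 397]) open_box();
translate([0, 454, 0]) stool_2();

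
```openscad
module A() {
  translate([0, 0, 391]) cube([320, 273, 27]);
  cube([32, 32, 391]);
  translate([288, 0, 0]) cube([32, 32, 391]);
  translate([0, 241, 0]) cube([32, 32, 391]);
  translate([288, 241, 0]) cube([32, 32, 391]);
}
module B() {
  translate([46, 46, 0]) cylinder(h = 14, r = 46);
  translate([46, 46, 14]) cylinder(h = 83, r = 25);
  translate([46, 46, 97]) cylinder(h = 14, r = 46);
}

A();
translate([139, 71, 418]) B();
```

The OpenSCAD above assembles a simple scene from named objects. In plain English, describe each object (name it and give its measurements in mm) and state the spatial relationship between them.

A is a four-legged stool. The seat is a 320×273×27 mm slab whose top surface is at z = 418 mm; four square legs, each 32×32 mm in cross-section, run from the floor (z = 0) to the underside of the seat, each flush with a corner of the seat.

B is a spool: two coaxial disc flanges of radius 46 mm and thickness 14 mm, joined by a core cylinder of radius 25 mm and height 83 mm. The lower flange rests on z = 0 and the three cylinders share a vertical axis.

The spool is on top of the stool.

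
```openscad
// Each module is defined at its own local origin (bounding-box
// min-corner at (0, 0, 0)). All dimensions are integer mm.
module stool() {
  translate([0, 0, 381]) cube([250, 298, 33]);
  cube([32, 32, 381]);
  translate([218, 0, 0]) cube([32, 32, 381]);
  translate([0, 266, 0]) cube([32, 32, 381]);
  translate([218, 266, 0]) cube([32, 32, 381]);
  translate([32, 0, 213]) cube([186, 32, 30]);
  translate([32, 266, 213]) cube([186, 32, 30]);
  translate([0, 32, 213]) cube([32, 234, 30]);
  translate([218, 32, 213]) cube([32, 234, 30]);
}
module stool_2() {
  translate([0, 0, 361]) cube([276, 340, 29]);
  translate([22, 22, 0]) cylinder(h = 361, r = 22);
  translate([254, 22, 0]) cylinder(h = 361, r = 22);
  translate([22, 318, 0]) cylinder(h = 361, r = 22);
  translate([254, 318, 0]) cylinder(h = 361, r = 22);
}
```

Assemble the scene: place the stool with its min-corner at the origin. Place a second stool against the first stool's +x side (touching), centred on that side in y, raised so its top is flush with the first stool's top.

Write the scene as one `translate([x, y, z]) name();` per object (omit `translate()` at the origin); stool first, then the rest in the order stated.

stool();
translate([250, -21, 24]) stool_2();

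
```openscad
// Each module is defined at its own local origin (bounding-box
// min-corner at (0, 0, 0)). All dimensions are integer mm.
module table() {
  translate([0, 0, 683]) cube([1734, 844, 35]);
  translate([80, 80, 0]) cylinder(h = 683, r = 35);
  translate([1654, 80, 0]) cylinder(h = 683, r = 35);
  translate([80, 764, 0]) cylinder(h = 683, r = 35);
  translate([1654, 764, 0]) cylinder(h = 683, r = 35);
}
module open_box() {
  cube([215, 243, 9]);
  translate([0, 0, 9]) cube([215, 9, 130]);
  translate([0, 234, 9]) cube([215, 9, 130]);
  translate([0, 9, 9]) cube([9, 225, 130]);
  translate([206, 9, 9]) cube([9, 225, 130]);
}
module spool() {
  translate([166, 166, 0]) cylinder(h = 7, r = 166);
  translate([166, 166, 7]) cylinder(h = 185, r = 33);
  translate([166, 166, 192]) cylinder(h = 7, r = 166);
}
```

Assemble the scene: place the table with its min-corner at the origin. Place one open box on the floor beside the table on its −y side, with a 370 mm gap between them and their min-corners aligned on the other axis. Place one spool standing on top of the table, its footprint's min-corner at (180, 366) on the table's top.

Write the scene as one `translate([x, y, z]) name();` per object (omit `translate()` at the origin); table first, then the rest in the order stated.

table();
translate([0, -613, 0]) open_box();
translate([180, 366, 718]) spool();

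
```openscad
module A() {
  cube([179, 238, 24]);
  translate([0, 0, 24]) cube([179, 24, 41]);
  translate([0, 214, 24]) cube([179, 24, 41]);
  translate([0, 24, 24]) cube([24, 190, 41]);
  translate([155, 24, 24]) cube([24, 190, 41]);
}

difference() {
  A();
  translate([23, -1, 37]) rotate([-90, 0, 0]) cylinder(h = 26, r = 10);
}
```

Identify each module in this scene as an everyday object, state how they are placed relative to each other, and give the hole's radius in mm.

The subtracted cylinder has r = 10 mm.

A is an open box. The open box has a circular hole through its front wall. The hole's radius is 10 mm.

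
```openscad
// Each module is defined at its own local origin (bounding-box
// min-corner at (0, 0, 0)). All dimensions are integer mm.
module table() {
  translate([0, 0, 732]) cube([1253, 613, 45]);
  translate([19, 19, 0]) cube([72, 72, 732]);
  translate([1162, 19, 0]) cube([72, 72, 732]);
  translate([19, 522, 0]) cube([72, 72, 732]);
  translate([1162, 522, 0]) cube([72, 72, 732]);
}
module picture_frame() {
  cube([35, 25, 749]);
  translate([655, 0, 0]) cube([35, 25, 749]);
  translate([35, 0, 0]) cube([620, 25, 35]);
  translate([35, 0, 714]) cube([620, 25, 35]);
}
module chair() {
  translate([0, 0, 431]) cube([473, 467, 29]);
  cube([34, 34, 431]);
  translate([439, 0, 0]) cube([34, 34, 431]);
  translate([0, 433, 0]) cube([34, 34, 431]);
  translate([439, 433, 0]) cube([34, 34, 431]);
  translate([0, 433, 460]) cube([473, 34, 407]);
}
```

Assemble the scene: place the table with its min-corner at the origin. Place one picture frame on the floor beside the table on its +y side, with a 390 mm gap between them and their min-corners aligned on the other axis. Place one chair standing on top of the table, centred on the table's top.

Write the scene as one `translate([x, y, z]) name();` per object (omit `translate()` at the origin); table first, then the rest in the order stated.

table();
translate([0, 1003, 0]) picture_frame();
translate([390, 73, 777]) chair();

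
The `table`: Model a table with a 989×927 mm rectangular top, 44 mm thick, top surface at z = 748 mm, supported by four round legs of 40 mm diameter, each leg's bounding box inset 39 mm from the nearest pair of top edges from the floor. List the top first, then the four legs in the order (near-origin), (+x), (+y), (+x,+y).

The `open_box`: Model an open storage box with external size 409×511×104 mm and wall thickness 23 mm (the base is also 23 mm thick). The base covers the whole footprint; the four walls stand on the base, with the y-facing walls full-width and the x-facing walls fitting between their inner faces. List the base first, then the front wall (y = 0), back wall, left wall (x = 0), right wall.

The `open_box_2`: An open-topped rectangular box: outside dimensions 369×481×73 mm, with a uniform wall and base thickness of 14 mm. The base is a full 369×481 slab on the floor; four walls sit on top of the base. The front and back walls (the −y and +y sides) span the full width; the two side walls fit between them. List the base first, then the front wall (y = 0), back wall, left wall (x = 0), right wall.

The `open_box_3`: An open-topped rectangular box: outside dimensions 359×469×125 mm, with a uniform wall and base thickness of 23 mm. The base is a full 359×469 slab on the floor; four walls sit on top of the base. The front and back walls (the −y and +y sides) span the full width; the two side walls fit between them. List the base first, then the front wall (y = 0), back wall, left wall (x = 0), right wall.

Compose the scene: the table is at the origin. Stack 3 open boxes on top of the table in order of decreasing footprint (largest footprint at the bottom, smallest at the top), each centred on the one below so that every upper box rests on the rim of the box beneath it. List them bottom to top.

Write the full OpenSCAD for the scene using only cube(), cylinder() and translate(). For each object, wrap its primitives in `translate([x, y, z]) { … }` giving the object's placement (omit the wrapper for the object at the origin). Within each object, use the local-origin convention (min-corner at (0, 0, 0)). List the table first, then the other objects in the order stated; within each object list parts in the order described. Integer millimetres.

translate([0, 0, 704]) cube([989, 927, 44]);
translate([59, 59, 0]) cylinder(h = 704, r = 20);
translate([930, 59, 0]) cylinder(h = 704, r = 20);
translate([59, 868, 0]) cylinder(h = 704, r = 20);
translate([930, 868, 0]) cylinder(h = 704, r = 20);
translate([290, 208, 748]) {
  cube([409, 511, 23]);
  translate([0, 0, 23]) cube([409, 23, 81]);
  translate([0, 488, 23]) cube([409, 23, 81]);
  translate([0, 23, 23]) cube([23, 465, 81]);
  translate([386, 23, 23]) cube([23, 465, 81]);
}
translate([310, 223, 852]) {
  cube([369, 481, 14]);
  translate([0, 0, 14]) cube([369, 14, 59]);
  translate([0, 467, 14]) cube([369, 14, 59]);
  translate([0, 14, 14]) cube([14, 453, 59]);
  translate([355, 14, 14]) cube([14, 453, 59]);
}
translate([315, 229, 925]) {
  cube([359, 469, 23]);
  translate([0, 0, 23]) cube([359, 23, 102]);
  translate([0, 446, 23]) cube([359, 23, 102]);
  translate([0, 23, 23]) cube([23, 423, 102]);
  translate([336, 23, 23]) cube([23, 423, 102]);
}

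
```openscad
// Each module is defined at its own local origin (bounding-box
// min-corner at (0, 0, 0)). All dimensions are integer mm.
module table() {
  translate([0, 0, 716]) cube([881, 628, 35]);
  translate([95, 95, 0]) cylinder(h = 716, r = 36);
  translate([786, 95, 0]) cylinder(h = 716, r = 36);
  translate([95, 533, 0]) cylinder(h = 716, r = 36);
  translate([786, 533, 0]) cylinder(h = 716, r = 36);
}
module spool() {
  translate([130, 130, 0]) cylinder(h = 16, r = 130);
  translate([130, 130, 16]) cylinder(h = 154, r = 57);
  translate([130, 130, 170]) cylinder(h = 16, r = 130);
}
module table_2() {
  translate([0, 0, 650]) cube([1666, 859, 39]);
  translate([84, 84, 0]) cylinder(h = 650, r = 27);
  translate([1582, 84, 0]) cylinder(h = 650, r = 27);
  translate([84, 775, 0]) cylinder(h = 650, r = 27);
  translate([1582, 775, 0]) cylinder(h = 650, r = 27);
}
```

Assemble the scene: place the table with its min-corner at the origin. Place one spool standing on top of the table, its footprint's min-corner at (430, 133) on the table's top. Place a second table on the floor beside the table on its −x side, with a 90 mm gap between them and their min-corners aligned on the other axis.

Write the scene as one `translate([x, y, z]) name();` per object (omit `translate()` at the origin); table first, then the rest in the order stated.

table();
translate([430, 133, 751]) spool();
translate([-1756, 0, 0]) table_2();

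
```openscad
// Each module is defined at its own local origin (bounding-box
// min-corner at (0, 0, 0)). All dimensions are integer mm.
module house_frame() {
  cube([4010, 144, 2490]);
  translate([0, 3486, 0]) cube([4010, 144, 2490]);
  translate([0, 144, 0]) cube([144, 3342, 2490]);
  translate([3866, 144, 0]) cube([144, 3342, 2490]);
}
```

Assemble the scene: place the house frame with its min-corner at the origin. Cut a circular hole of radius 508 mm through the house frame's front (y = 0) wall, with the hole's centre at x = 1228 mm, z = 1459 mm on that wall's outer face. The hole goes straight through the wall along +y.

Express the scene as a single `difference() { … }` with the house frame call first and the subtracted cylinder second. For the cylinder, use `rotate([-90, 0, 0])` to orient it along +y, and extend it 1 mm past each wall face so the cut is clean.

difference() {
  house_frame();
  translate([1228, -1, 1459]) rotate([-90, 0, 0]) cylinder(h = 146, r = 508);
}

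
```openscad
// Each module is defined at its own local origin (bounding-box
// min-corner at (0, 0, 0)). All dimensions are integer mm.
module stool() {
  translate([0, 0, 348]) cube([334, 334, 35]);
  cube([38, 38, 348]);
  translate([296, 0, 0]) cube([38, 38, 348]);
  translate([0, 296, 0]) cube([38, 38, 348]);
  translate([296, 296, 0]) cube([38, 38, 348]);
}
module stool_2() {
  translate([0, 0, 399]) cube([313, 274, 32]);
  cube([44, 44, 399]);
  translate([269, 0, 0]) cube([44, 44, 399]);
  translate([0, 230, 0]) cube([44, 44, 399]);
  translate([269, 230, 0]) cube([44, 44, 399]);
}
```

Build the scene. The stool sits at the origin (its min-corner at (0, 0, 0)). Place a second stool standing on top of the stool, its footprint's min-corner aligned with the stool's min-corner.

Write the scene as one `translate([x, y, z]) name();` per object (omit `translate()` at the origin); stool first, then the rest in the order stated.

stool();
translate([0, 0, 383]) stool_2();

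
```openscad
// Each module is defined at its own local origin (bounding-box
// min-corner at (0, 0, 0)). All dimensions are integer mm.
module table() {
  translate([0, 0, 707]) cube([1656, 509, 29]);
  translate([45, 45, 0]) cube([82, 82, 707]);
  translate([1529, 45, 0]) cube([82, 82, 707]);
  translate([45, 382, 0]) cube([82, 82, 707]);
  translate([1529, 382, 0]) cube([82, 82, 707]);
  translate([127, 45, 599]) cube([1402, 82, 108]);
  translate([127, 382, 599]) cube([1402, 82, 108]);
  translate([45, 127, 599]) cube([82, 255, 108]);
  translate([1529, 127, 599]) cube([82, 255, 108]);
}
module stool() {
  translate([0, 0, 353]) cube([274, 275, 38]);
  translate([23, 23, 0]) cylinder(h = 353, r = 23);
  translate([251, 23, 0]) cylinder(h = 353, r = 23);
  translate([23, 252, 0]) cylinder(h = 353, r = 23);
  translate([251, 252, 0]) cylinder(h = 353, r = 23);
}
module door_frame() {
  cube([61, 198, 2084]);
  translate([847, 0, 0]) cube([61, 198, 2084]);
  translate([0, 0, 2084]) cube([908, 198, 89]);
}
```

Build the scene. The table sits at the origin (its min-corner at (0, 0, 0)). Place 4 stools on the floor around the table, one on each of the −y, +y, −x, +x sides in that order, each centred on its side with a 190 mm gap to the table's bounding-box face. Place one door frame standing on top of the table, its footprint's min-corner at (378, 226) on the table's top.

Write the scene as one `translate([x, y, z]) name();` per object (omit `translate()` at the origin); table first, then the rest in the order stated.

table();
translate([691, -465, 0]) stool();
translate([691, 699, 0]) stool();
translate([-464, 117, 0]) stool();
translate([1846, 117, 0]) stool();
translate([378, 226, 736]) door_frame();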